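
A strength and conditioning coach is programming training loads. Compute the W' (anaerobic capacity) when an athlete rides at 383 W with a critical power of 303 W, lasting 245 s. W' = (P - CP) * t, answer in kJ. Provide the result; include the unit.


Above-CP power = 80 W
Duration = 245 s
W' = 80 * 245 = 19600 J
Convert: 19600 / 1000 = 19.6 kJ

19.6 kJ


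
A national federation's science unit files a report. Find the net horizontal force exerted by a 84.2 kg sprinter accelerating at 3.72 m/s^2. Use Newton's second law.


Newton's second law: F = m * a
F = 84.2 * 3.72 = 313.22 N

313.22 N


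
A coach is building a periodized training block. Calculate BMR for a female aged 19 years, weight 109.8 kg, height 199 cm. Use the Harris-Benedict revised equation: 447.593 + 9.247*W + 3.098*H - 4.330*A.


Substituting values:
W term = 9.247 * 109.8 = 1015.3206
H term = 3.098 * 199 = 616.502
A term = 4.330 * 19 = 82.27
BMR = 1997.15 kcal/day

1997.15 kcal/day


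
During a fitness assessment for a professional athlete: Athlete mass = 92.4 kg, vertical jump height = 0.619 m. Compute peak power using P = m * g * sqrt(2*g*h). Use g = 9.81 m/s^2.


sqrt(2 * 9.81 * 0.619) = sqrt(12.14478) = 3.484936 m/s
P = 92.4 * 9.81 * 3.484936
= 3158.9 W

3158.9 W


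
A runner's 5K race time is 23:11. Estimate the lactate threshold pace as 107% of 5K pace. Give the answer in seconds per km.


Total race time = 23*60 + 11 = 1391 seconds
5K pace = 1391 / 5 = 278.2 sec/km
LT pace = 278.2 * 1.07 = 297.67 sec/km

297.67 s/km


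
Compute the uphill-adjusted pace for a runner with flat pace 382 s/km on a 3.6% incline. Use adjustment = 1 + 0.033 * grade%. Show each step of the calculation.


Adjustment factor = 1 + 0.033 * 3.6 = 1.1188
Grade-adjusted pace = 382 * 1.1188 = 427.38 s/km

427.38 s/km


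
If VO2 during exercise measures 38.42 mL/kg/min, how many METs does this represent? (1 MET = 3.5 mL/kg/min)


METs = VO2 / 3.5 = 38.42 / 3.5 = 10.98

10.98 METs


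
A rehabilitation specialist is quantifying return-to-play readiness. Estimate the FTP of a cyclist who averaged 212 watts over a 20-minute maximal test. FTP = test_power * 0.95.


FTP = 212 * 0.95 = 201.4 W

201.4 W


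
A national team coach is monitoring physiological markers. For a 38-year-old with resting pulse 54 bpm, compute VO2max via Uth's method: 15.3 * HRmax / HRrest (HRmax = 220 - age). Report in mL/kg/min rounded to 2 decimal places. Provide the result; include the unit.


Step 1: HRmax = 220 - 38 = 182 bpm
Step 2: Ratio = 182 / 54 = 3.3704
Step 3: VO2max = 15.3 * 3.3704 = 51.57 mL/kg/min

51.57 mL/kg/min


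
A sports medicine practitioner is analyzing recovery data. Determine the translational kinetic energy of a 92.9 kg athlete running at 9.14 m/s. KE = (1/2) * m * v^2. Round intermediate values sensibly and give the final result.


KE = 0.5 * m * v^2
= 0.5 * 92.9 * 9.14^2
= 0.5 * 92.9 * 83.5396
= 3880.41 J

3880.41 J


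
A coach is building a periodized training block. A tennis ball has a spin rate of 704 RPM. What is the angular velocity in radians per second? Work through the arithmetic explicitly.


Convert RPM to rad/s: multiply by 2*pi and divide by 60
omega = 704 * 2 * pi / 60
= 73.723 rad/s

73.723 rad/s


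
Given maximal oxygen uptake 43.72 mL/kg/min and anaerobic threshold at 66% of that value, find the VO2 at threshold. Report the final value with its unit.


Percentage as decimal = 0.66
VO2 at AT = 43.72 * 0.66 = 28.86 mL/kg/min

28.86 mL/kg/min


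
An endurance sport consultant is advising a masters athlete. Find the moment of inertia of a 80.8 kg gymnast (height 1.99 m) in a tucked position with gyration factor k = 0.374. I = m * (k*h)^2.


Radius of gyration = 0.374 * 1.99 = 0.74426 m
I = 80.8 * 0.74426^2
= 80.8 * 0.553923
= 44.757 kg*m^2

44.757 kg*m^2


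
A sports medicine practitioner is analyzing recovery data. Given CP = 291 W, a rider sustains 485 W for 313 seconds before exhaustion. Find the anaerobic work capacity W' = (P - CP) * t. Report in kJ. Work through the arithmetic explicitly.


Excess power = 485 - 291 = 194 W
Work above CP = 194 * 313 = 60722 J
W' = 60.722 kJ

60.722 kJ


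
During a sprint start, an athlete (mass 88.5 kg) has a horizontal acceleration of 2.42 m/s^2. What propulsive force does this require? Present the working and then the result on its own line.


Propulsive force = mass * acceleration
= 88.5 kg * 2.42 m/s^2
= 214.17 N

214.17 N


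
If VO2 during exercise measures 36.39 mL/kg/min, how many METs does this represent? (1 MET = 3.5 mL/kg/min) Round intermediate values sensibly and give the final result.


METs = VO2 / 3.5 = 36.39 / 3.5 = 10.4

10.4 METs


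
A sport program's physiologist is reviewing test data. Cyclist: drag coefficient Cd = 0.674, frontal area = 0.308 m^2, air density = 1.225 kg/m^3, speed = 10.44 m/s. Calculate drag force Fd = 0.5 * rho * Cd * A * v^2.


v^2 = 10.44^2 = 108.9936
Fd = 0.5 * 1.225 * 0.674 * 0.308 * 108.9936
= 13.859 N

13.859 N


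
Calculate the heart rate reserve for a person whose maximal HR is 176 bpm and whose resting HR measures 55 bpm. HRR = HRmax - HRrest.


HRmax = 176 bpm
HRrest = 55 bpm
HRR = 176 - 55 = 121 bpm

121 bpm


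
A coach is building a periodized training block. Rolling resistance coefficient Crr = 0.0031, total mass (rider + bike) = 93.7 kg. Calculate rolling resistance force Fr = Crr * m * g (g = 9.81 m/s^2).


Fr = Crr * m * g
= 0.0031 * 93.7 * 9.81
= 2.85 N

2.85 N


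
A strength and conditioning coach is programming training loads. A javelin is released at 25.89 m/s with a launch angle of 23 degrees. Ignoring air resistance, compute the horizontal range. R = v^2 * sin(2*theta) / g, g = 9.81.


Launch speed squared = 670.2921
sin(2 * 23 deg) = 0.71934
Range = 670.2921 * 0.71934 / 9.81
= 49.151 m

49.151 m


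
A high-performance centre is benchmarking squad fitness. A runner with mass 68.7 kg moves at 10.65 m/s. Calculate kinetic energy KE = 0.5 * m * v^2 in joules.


v^2 = 10.65^2 = 113.4225
KE = 0.5 * 68.7 * 113.4225
= 3896.06 J

3896.06 J


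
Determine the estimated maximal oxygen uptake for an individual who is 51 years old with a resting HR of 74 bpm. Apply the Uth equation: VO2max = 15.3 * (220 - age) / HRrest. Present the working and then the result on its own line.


HRmax = 220 - 51 = 169
VO2max = 15.3 * (169 / 74)
= 15.3 * 2.2838
= 34.94 mL/kg/min

34.94 mL/kg/min


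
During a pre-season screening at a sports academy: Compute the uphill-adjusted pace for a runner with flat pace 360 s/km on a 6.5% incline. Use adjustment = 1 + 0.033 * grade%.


Adjustment factor = 1 + 0.033 * 6.5 = 1.2145
Grade-adjusted pace = 360 * 1.2145 = 437.22 s/km

437.22 s/km


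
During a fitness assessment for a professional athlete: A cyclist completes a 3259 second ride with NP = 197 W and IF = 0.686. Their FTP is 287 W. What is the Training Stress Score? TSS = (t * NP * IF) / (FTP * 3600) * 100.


t * NP * IF = 3259 * 197 * 0.686 = 440427.778
FTP * 3600 = 1033200
TSS = (440427.778 / 1033200) * 100 = 42.63

42.63 TSS


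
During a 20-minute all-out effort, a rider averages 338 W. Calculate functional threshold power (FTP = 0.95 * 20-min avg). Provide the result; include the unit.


FTP = 0.95 * 338
= 321.1 W

321.1 W


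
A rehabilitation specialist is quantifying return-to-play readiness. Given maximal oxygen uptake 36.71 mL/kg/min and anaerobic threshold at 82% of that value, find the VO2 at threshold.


Percentage as decimal = 0.82
VO2 at AT = 36.71 * 0.82 = 30.1 mL/kg/min

30.1 mL/kg/min


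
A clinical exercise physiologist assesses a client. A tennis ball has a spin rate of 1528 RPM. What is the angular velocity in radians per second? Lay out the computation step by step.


Convert RPM to rad/s: multiply by 2*pi and divide by 60
omega = 1528 * 2 * pi / 60
= 160.012 rad/s

160.012 rad/s


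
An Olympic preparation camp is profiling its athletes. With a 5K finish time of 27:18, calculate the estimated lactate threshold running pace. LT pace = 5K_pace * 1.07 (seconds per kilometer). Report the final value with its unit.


Race duration = 1638 s for 5 km
Average pace = 1638 / 5 = 327.6 s/km
LT pace = 327.6 * 1.07
= 350.53 s/km

350.53 s/km


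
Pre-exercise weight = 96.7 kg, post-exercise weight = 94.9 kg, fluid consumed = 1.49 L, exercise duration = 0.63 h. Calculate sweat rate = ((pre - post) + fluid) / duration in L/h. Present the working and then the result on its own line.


Weight loss = 96.7 - 94.9 = 1.8 kg (approx L)
Total sweat = 1.8 + 1.49 = 3.29 L
Sweat rate = 3.29 / 0.63 = 5.222 L/h

5.222 L/h


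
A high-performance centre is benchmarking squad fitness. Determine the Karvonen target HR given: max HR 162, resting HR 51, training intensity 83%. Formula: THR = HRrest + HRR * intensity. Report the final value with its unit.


HRR = HRmax - HRrest = 162 - 51 = 111
THR = 51 + 111 * 0.83
= 143.13 bpm

143.13 bpm


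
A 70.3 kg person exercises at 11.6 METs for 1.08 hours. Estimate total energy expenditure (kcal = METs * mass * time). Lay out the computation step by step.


Energy = METs * mass(kg) * time(h)
= 11.6 * 70.3 * 1.08
= 880.72 kcal

880.72 kcal


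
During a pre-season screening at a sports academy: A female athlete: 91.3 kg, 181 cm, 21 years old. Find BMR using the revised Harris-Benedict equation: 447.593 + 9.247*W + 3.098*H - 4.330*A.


Intercept = 447.593
Weight contribution = 9.247 * 91.3 = 844.2511
Height contribution = 3.098 * 181 = 560.738
Age contribution = 4.33 * 21 = 90.93
BMR = 447.593 + 844.2511 + 560.738 - 90.93
= 1761.65 kcal/day

1761.65 kcal/day


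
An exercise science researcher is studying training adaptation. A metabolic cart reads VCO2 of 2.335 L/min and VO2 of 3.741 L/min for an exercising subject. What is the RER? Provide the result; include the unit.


RER = VCO2 / VO2 = 2.335 / 3.741 = 0.6242

0.6242


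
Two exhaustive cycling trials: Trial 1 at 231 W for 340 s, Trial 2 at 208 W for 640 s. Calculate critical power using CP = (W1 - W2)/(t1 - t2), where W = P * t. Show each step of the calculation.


W1 = 231 * 340 = 78540 J
W2 = 208 * 640 = 133120 J
CP = (78540 - 133120) / (340 - 640)
= -54580 / -300
= 181.93 W

181.93 W


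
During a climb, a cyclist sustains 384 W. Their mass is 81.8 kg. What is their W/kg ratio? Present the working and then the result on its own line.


Power-to-weight = 384 W / 81.8 kg
= 4.694 W/kg

4.694 W/kg


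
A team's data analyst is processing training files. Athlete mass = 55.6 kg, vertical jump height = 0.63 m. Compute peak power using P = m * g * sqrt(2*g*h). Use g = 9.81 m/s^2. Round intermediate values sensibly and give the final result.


sqrt(2 * 9.81 * 0.63) = sqrt(12.3606) = 3.515764 m/s
P = 55.6 * 9.81 * 3.515764
= 1917.62 W

1917.62 W


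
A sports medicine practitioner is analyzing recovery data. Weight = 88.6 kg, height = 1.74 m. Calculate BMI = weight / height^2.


height^2 = 1.74^2 = 3.0276
BMI = 88.6 / 3.0276 = 29.26 kg/m^2

29.26 kg/m^2


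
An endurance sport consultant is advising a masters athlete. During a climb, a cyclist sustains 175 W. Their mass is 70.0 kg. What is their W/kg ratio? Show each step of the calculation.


Power-to-weight = 175 W / 70.0 kg
= 2.5 W/kg

2.5 W/kg


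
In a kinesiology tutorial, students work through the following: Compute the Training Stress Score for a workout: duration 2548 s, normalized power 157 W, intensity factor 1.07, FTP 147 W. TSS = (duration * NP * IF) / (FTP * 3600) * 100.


Product = 2548 * 157 * 1.07 = 428038.52
Base = 147 * 3600 = 529200
TSS = 428038.52 / 529200 * 100 = 80.88

80.88 TSS


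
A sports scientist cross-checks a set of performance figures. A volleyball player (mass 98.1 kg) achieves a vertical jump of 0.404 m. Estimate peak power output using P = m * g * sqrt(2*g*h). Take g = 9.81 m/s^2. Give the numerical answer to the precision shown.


2 * g * h = 2 * 9.81 * 0.404 = 7.92648
sqrt(7.92648) = 2.815401 m/s
P = 98.1 * 9.81 * 2.815401 = 2709.43 W

2709.43 W


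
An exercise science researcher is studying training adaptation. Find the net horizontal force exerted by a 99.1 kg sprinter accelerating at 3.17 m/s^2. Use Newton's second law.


Newton's second law: F = m * a
F = 99.1 * 3.17 = 314.15 N

314.15 N


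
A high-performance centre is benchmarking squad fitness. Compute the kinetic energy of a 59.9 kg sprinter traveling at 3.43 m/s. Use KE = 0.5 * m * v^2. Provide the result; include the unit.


Velocity squared = 11.7649
KE = 0.5 * 59.9 * 11.7649 = 352.36 J

352.36 J


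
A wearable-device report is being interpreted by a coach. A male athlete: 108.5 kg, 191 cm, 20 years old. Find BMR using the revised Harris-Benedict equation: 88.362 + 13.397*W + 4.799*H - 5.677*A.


Intercept = 88.362
Weight contribution = 13.397 * 108.5 = 1453.5745
Height contribution = 4.799 * 191 = 916.609
Age contribution = 5.677 * 20 = 113.54
BMR = 88.362 + 1453.5745 + 916.609 - 113.54
= 2345.01 kcal/day

2345.01 kcal/day


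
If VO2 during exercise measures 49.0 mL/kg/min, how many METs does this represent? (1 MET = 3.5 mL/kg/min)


METs = VO2 / 3.5 = 49.0 / 3.5 = 14.0

14.0 METs


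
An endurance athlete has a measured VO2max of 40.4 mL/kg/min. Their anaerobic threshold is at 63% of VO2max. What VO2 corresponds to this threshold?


Anaerobic threshold VO2 = VO2max * 63%
= 40.4 * 0.63
= 25.45 mL/kg/min

25.45 mL/kg/min


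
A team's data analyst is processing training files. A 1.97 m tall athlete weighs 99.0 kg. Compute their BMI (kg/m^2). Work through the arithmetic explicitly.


height^2 = 3.8809 m^2
BMI = 99.0 / 3.8809 = 25.51 kg/m^2

25.51 kg/m^2


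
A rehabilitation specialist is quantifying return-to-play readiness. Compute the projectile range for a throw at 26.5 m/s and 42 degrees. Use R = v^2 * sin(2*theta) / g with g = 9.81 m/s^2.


Two times the angle = 84 degrees
sin(84) = 0.994522
R = 702.25 * 0.994522 / 9.81 = 71.193 m

71.193 m


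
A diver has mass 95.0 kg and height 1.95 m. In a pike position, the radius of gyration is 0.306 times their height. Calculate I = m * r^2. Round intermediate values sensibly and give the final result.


r = 0.306 * 1.95 = 0.5967 m
I = m * r^2 = 95.0 * 0.356051 = 33.825 kg*m^2

33.825 kg*m^2


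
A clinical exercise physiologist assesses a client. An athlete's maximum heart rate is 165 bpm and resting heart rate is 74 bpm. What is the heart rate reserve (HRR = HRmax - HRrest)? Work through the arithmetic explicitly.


HRR = HRmax - HRrest
= 165 - 74
= 91 bpm

91 bpm


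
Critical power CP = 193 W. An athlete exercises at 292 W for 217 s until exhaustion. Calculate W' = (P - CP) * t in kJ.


P - CP = 292 - 193 = 99 W
W' = 99 * 217 = 21483 J
= 21483 / 1000 = 21.483 kJ

21.483 kJ


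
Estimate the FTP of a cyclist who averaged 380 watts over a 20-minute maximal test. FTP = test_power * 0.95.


FTP = 380 * 0.95 = 361.0 W

361.0 W


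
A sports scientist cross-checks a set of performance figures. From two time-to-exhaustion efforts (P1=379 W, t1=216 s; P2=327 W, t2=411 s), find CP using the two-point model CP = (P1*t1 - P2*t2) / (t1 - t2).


Work in trial 1 = 81864 J
Work in trial 2 = 134397 J
Delta work = -52533 J
Delta time = -195 s
CP = -52533 / -195 = 269.4 W

269.4 W


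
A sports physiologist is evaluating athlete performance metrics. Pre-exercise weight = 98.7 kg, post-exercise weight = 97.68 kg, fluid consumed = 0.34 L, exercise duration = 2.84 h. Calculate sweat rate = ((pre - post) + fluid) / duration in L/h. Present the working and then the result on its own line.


Weight loss = 98.7 - 97.68 = 1.02 kg (approx L)
Total sweat = 1.02 + 0.34 = 1.36 L
Sweat rate = 1.36 / 2.84 = 0.479 L/h

0.479 L/h


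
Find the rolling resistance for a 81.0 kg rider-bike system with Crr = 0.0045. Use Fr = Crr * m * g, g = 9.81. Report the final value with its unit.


m * g = 81.0 * 9.81 = 794.61 N
Fr = 0.0045 * 794.61 = 3.576 N

3.576 N


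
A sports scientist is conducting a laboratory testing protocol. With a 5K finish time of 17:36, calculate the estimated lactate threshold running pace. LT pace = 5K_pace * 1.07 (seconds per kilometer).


Race duration = 1056 s for 5 km
Average pace = 1056 / 5 = 211.2 s/km
LT pace = 211.2 * 1.07
= 225.98 s/km

225.98 s/km


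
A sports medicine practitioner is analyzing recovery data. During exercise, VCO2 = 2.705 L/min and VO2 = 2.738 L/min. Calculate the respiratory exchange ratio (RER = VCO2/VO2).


RER = VCO2 / VO2
= 2.705 / 2.738
= 0.9879

0.9879


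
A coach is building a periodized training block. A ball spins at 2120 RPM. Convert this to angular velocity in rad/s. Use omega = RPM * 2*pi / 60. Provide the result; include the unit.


omega = 2120 * 2 * pi / 60
= 2120 * 6.28318531 / 60
= 13320.353 / 60
= 222.006 rad/s

222.006 rad/s


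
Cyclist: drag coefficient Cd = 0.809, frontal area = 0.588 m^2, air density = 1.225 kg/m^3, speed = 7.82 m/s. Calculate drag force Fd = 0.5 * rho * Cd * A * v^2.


v^2 = 7.82^2 = 61.1524
Fd = 0.5 * 1.225 * 0.809 * 0.588 * 61.1524
= 17.817 N

17.817 N


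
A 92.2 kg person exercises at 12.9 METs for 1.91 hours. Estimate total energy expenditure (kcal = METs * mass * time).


Energy = METs * mass(kg) * time(h)
= 12.9 * 92.2 * 1.91
= 2271.72 kcal

2271.72 kcal


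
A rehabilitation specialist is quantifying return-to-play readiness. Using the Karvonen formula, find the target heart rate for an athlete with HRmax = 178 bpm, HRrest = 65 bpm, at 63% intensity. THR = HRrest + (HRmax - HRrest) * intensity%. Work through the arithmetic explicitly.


HRR = 178 - 65 = 113
THR = 65 + 113 * 0.63
= 65 + 71.19
= 136.19 bpm

136.19 bpm


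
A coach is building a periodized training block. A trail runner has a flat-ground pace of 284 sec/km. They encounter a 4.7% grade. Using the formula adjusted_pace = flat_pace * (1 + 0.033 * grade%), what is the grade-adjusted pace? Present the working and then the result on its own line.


Grade factor = 1 + 0.033 * 4.7 = 1.1551
Adjusted = 284 * 1.1551 = 328.05 sec/km

328.05 s/km


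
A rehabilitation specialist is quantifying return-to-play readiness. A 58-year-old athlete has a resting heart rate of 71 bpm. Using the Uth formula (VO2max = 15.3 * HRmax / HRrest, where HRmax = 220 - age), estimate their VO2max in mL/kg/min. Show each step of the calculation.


HRmax = 220 - 58 = 162 bpm
Ratio = HRmax / HRrest = 162 / 71 = 2.2817
VO2max = 15.3 * 2.2817 = 34.91 mL/kg/min

34.91 mL/kg/min


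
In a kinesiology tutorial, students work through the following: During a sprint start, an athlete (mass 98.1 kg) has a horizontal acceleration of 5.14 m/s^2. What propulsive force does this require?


Propulsive force = mass * acceleration
= 98.1 kg * 5.14 m/s^2
= 504.23 N

504.23 N


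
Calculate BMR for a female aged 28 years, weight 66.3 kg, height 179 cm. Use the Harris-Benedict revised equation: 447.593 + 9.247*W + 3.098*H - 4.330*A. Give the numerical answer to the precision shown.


Substituting values:
W term = 9.247 * 66.3 = 613.0761
H term = 3.098 * 179 = 554.542
A term = 4.330 * 28 = 121.24
BMR = 1493.97 kcal/day

1493.97 kcal/day


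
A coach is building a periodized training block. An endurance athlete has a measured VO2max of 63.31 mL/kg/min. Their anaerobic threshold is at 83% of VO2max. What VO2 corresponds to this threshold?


Anaerobic threshold VO2 = VO2max * 83%
= 63.31 * 0.83
= 52.55 mL/kg/min

52.55 mL/kg/min


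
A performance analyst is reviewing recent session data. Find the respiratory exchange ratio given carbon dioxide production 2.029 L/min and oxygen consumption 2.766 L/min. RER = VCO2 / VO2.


VCO2 = 2.029 L/min
VO2 = 2.766 L/min
RER = 2.029 / 2.766 = 0.7336

0.7336


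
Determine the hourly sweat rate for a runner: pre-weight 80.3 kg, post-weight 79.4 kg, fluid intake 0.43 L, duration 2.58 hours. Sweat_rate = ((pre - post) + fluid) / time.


Mass lost = 80.3 - 79.4 = 0.9 kg
Add fluid consumed: 0.9 + 0.43 = 1.33 L total sweat
Sweat rate = 1.33 / 2.58 = 0.516 L/h

0.516 L/h


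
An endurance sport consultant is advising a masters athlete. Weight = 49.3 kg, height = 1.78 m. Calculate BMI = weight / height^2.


height^2 = 1.78^2 = 3.1684
BMI = 49.3 / 3.1684 = 15.56 kg/m^2

15.56 kg/m^2


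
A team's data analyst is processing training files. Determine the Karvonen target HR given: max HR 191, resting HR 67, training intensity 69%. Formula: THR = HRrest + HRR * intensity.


HRR = HRmax - HRrest = 191 - 67 = 124
THR = 67 + 124 * 0.69
= 152.56 bpm

152.56 bpm


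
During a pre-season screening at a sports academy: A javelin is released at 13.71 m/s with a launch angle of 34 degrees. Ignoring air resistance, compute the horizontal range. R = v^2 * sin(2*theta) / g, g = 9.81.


Launch speed squared = 187.9641
sin(2 * 34 deg) = 0.927184
Range = 187.9641 * 0.927184 / 9.81
= 17.765 m

17.765 m


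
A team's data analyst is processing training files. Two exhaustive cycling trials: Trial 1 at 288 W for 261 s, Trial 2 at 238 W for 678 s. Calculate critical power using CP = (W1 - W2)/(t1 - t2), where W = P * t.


W1 = 288 * 261 = 75168 J
W2 = 238 * 678 = 161364 J
CP = (75168 - 161364) / (261 - 678)
= -86196 / -417
= 206.71 W

206.71 W


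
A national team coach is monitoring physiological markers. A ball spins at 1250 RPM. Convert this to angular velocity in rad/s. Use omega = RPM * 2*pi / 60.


omega = 1250 * 2 * pi / 60
= 1250 * 6.28318531 / 60
= 7853.982 / 60
= 130.9 rad/s

130.9 rad/s


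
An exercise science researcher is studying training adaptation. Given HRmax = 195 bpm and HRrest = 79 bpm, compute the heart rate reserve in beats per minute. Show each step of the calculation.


Heart rate reserve = maximum HR minus resting HR
HRR = 195 - 79 = 116 bpm

116 bpm


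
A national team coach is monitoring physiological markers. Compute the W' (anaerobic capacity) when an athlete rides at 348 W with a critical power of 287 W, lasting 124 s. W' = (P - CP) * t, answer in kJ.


Above-CP power = 61 W
Duration = 124 s
W' = 61 * 124 = 7564 J
Convert: 7564 / 1000 = 7.564 kJ

7.564 kJ


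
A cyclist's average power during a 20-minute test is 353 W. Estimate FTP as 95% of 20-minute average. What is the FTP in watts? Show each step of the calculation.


FTP = 20-min power * 0.95
= 353 * 0.95
= 335.35 W

335.35 W


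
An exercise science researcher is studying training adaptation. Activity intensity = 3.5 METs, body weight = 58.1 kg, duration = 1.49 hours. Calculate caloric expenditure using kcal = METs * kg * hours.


kcal = 3.5 * 58.1 * 1.49
= 203.35 * 1.49
= 302.99 kcal

302.99 kcal


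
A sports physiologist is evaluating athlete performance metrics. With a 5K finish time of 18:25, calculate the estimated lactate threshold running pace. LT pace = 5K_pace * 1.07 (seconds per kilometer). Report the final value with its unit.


Race duration = 1105 s for 5 km
Average pace = 1105 / 5 = 221.0 s/km
LT pace = 221.0 * 1.07
= 236.47 s/km

236.47 s/km


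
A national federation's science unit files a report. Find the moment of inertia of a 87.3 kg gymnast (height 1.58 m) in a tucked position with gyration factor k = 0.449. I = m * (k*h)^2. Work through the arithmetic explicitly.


Radius of gyration = 0.449 * 1.58 = 0.70942 m
I = 87.3 * 0.70942^2
= 87.3 * 0.503277
= 43.936 kg*m^2

43.936 kg*m^2


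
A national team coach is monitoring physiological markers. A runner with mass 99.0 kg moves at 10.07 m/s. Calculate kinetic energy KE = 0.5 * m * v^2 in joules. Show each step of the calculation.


v^2 = 10.07^2 = 101.4049
KE = 0.5 * 99.0 * 101.4049
= 5019.54 J

5019.54 J


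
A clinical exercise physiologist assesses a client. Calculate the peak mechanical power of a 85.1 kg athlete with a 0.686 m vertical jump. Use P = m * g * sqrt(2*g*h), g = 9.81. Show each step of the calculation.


First, sqrt(2gh) = sqrt(2 * 9.81 * 0.686)
= sqrt(13.45932) = 3.668695 m/s
Power = 85.1 * 9.81 * 3.668695 = 3062.74 W

3062.74 W


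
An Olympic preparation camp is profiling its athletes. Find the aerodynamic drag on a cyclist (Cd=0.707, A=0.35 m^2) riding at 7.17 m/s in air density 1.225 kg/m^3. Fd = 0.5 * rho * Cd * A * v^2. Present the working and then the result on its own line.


Fd = 0.5 * 1.225 * 0.707 * 0.35 * 7.17^2
= 0.5 * 1.225 * 0.707 * 0.35 * 51.4089
= 7.792 N

7.792 N


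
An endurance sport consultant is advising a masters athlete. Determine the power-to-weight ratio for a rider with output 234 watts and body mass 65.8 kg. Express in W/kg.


P/W = 234 / 65.8 = 3.556 W/kg

3.556 W/kg


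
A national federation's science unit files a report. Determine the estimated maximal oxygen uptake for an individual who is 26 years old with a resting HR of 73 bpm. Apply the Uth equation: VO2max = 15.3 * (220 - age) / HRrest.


HRmax = 220 - 26 = 194
VO2max = 15.3 * (194 / 73)
= 15.3 * 2.6575
= 40.66 mL/kg/min

40.66 mL/kg/min


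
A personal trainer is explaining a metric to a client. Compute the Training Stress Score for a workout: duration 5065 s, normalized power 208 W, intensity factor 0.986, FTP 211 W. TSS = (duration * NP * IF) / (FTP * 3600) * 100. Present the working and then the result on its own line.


Product = 5065 * 208 * 0.986 = 1038770.72
Base = 211 * 3600 = 759600
TSS = 1038770.72 / 759600 * 100 = 136.75

136.75 TSS


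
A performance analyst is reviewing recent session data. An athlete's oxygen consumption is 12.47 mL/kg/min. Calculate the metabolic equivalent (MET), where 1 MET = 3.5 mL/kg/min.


MET = VO2 / 3.5
= 12.47 / 3.5
= 3.56 METs

3.56 METs


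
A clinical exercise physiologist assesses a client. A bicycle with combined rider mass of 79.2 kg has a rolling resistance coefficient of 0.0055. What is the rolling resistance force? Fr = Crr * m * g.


Fr = 0.0055 * 79.2 * 9.81
= 0.4356 * 9.81
= 4.273 N

4.273 N


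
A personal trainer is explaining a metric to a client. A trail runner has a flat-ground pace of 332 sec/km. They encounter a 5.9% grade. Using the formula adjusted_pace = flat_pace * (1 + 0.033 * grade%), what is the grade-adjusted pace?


Grade factor = 1 + 0.033 * 5.9 = 1.1947
Adjusted = 332 * 1.1947 = 396.64 sec/km

396.64 s/km


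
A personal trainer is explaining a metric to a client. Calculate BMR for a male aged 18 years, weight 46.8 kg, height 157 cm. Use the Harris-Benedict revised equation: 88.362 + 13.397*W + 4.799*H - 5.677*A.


Substituting values:
W term = 13.397 * 46.8 = 626.9796
H term = 4.799 * 157 = 753.443
A term = 5.677 * 18 = 102.186
BMR = 1366.6 kcal/day

1366.6 kcal/day


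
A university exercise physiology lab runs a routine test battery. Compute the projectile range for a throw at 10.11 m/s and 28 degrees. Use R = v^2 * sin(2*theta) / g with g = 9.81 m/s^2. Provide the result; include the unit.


Two times the angle = 56 degrees
sin(56) = 0.829038
R = 102.2121 * 0.829038 / 9.81 = 8.638 m

8.638 m


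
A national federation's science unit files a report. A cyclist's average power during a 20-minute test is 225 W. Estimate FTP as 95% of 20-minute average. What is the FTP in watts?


FTP = 20-min power * 0.95
= 225 * 0.95
= 213.75 W

213.75 W


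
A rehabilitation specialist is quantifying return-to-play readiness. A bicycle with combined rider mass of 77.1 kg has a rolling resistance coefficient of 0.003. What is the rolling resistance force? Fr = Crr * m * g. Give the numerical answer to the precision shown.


Fr = 0.003 * 77.1 * 9.81
= 0.2313 * 9.81
= 2.269 N

2.269 N


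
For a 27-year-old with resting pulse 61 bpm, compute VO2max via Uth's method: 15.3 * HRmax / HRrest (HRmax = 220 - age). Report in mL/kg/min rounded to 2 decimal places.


Step 1: HRmax = 220 - 27 = 193 bpm
Step 2: Ratio = 193 / 61 = 3.1639
Step 3: VO2max = 15.3 * 3.1639 = 48.41 mL/kg/min

48.41 mL/kg/min


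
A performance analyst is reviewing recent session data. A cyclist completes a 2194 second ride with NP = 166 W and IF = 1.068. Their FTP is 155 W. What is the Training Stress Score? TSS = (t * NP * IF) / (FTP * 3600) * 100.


t * NP * IF = 2194 * 166 * 1.068 = 388969.872
FTP * 3600 = 558000
TSS = (388969.872 / 558000) * 100 = 69.71

69.71 TSS


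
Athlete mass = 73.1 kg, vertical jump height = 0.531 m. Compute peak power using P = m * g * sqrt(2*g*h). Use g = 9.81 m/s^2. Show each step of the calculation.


sqrt(2 * 9.81 * 0.531) = sqrt(10.41822) = 3.227727 m/s
P = 73.1 * 9.81 * 3.227727
= 2314.64 W

2314.64 W


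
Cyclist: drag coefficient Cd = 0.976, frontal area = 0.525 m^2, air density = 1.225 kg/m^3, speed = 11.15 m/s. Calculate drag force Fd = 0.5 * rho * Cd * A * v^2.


v^2 = 11.15^2 = 124.3225
Fd = 0.5 * 1.225 * 0.976 * 0.525 * 124.3225
= 39.018 N

39.018 N


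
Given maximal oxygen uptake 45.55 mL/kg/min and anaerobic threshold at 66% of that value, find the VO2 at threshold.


Percentage as decimal = 0.66
VO2 at AT = 45.55 * 0.66 = 30.06 mL/kg/min

30.06 mL/kg/min


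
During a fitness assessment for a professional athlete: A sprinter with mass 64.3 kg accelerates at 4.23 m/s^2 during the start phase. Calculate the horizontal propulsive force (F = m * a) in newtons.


F = m * a
= 64.3 * 4.23
= 271.99 N

271.99 N


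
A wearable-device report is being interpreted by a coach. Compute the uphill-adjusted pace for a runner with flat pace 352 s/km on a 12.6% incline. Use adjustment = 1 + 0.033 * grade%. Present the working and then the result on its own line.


Adjustment factor = 1 + 0.033 * 12.6 = 1.4158
Grade-adjusted pace = 352 * 1.4158 = 498.36 s/km

498.36 s/km


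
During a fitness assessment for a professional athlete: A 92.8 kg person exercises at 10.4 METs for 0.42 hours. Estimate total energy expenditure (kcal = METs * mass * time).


Energy = METs * mass(kg) * time(h)
= 10.4 * 92.8 * 0.42
= 405.35 kcal

405.35 kcal


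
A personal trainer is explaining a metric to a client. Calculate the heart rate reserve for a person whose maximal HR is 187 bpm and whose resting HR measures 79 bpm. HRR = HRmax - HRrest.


HRmax = 187 bpm
HRrest = 79 bpm
HRR = 187 - 79 = 108 bpm

108 bpm


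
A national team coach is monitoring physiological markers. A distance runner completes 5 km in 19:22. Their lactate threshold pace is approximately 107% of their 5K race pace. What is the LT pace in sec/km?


Convert to seconds: 19 min 22 s = 1162 s
Pace per km = 1162 / 5 = 232.4 s/km
LT pace = 232.4 * 1.07 = 248.67 s/km

248.67 s/km


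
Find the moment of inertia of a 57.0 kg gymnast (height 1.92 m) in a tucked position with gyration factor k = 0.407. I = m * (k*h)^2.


Radius of gyration = 0.407 * 1.92 = 0.78144 m
I = 57.0 * 0.78144^2
= 57.0 * 0.610648
= 34.807 kg*m^2

34.807 kg*m^2


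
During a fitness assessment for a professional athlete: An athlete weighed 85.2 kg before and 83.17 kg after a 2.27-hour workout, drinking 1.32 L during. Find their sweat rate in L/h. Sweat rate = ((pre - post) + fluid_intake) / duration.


Body mass change = 2.03 kg
Total sweat loss = 2.03 + 1.32 = 3.35 L
Rate = 3.35 / 2.27 = 1.476 L/h

1.476 L/h


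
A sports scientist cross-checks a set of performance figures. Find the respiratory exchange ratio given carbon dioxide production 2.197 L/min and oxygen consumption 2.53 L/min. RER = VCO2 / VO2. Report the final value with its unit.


VCO2 = 2.197 L/min
VO2 = 2.53 L/min
RER = 2.197 / 2.53 = 0.8684

0.8684


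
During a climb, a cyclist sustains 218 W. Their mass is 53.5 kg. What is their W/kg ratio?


Power-to-weight = 218 W / 53.5 kg
= 4.075 W/kg

4.075 W/kg


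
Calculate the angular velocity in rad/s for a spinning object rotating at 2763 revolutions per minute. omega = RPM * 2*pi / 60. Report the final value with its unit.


omega = RPM * 2*pi / 60
= 2763 * 6.28318531 / 60
= 289.341 rad/s

289.341 rad/s


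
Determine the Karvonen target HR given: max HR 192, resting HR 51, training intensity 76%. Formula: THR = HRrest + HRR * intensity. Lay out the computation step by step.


HRR = HRmax - HRrest = 192 - 51 = 141
THR = 51 + 141 * 0.76
= 158.16 bpm

158.16 bpm


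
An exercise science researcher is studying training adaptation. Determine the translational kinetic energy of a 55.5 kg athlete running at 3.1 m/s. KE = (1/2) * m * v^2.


KE = 0.5 * m * v^2
= 0.5 * 55.5 * 3.1^2
= 0.5 * 55.5 * 9.61
= 266.68 J

266.68 J


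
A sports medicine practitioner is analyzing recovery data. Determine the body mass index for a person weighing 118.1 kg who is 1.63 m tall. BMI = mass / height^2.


BMI = mass / height^2
= 118.1 / 1.63^2
= 118.1 / 2.6569
= 44.45 kg/m^2

44.45 kg/m^2


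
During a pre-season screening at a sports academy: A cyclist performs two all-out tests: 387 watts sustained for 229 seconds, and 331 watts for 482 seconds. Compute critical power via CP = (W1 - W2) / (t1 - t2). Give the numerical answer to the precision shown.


W1 = P1 * t1 = 387 * 229 = 88623 J
W2 = P2 * t2 = 331 * 482 = 159542 J
CP = (88623 - 159542) / (229 - 482)
= 280.31 W

280.31 W


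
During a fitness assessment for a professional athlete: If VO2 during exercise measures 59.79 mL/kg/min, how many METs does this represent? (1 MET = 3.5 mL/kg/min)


METs = VO2 / 3.5 = 59.79 / 3.5 = 17.08

17.08 METs


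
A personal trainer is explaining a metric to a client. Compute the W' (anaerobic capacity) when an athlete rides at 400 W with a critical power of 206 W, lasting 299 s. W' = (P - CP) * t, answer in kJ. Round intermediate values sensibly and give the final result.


Above-CP power = 194 W
Duration = 299 s
W' = 194 * 299 = 58006 J
Convert: 58006 / 1000 = 58.006 kJ

58.006 kJ


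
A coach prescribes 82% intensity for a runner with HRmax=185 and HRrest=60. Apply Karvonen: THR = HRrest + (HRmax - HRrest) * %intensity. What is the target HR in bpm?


Heart rate reserve = 185 - 60 = 125
Intensity fraction = 82 / 100 = 0.82
THR = 60 + 125 * 0.82 = 162.5 bpm

162.5 bpm


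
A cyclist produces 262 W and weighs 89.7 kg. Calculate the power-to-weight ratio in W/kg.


P/W = power / mass
= 262 / 89.7
= 2.921 W/kg

2.921 W/kg


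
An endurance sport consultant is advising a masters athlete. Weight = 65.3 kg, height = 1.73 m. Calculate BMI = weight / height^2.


height^2 = 1.73^2 = 2.9929
BMI = 65.3 / 2.9929 = 21.82 kg/m^2

21.82 kg/m^2


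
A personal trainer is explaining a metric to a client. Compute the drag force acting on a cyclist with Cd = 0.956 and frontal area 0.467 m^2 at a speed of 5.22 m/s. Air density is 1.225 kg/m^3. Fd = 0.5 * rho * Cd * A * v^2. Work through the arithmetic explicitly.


Step 1: v^2 = 27.2484
Step 2: Fd = 0.5 * 1.225 * 0.956 * 0.467 * 27.2484
= 7.451 N

7.451 N


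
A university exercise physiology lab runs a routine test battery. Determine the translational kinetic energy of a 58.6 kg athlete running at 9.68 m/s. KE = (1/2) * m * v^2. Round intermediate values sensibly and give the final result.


KE = 0.5 * m * v^2
= 0.5 * 58.6 * 9.68^2
= 0.5 * 58.6 * 93.7024
= 2745.48 J

2745.48 J


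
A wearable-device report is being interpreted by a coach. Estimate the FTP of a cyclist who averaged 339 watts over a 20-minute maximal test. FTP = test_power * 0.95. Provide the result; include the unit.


FTP = 339 * 0.95 = 322.05 W

322.05 W


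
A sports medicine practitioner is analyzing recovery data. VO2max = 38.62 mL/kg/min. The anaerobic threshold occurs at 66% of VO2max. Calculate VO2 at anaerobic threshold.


AT fraction = 66 / 100 = 0.66
AT VO2 = 38.62 * 0.66
= 25.49 mL/kg/min

25.49 mL/kg/min


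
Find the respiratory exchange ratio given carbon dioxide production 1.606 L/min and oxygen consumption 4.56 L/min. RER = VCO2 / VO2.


VCO2 = 1.606 L/min
VO2 = 4.56 L/min
RER = 1.606 / 4.56 = 0.3522

0.3522


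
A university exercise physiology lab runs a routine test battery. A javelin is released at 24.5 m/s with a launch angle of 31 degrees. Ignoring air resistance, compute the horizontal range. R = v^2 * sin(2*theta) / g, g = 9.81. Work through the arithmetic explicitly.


Launch speed squared = 600.25
sin(2 * 31 deg) = 0.882948
Range = 600.25 * 0.882948 / 9.81
= 54.025 m

54.025 m


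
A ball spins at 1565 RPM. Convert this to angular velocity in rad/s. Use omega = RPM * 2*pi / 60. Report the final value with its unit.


omega = 1565 * 2 * pi / 60
= 1565 * 6.28318531 / 60
= 9833.185 / 60
= 163.886 rad/s

163.886 rad/s


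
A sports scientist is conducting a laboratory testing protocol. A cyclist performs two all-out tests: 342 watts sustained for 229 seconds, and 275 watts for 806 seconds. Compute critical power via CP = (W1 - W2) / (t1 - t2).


W1 = P1 * t1 = 342 * 229 = 78318 J
W2 = P2 * t2 = 275 * 806 = 221650 J
CP = (78318 - 221650) / (229 - 806)
= 248.41 W

248.41 W


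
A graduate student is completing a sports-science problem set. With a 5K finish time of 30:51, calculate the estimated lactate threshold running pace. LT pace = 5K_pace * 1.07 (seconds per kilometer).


Race duration = 1851 s for 5 km
Average pace = 1851 / 5 = 370.2 s/km
LT pace = 370.2 * 1.07
= 396.11 s/km

396.11 s/km


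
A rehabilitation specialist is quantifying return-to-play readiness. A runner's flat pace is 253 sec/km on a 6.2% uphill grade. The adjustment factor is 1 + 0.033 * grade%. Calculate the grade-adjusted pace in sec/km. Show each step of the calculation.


Factor = 1 + 0.033 * 6.2 = 1.2046
Adjusted pace = 253 * 1.2046
= 304.76 sec/km

304.76 s/km


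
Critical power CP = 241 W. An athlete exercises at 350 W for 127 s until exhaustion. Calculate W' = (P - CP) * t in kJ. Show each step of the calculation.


P - CP = 350 - 241 = 109 W
W' = 109 * 127 = 13843 J
= 13843 / 1000 = 13.843 kJ

13.843 kJ


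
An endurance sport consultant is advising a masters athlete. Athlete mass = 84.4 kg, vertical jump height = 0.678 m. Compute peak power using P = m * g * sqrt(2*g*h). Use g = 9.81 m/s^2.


sqrt(2 * 9.81 * 0.678) = sqrt(13.30236) = 3.64724 m/s
P = 84.4 * 9.81 * 3.64724
= 3019.78 W

3019.78 W


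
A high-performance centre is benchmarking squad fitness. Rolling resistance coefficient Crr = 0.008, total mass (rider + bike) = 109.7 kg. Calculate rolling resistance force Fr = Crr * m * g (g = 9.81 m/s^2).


Fr = Crr * m * g
= 0.008 * 109.7 * 9.81
= 8.609 N

8.609 N


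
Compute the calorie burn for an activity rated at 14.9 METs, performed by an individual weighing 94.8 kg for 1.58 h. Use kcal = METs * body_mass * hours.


Product of METs and mass = 14.9 * 94.8 = 1412.52
Total kcal = 1412.52 * 1.58 = 2231.78 kcal

2231.78 kcal


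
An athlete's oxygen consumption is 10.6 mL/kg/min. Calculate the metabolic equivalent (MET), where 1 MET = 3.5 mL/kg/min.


MET = VO2 / 3.5
= 10.6 / 3.5
= 3.03 METs

3.03 METs


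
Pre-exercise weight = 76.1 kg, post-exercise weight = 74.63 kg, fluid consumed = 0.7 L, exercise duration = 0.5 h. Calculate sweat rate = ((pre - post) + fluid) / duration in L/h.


Weight loss = 76.1 - 74.63 = 1.47 kg (approx L)
Total sweat = 1.47 + 0.7 = 2.17 L
Sweat rate = 2.17 / 0.5 = 4.34 L/h

4.34 L/h


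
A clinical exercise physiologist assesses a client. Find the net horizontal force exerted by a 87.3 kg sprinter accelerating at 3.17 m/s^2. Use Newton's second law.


Newton's second law: F = m * a
F = 87.3 * 3.17 = 276.74 N

276.74 N


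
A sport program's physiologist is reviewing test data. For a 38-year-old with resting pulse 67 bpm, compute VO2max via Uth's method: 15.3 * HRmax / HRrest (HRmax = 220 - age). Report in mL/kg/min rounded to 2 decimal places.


Step 1: HRmax = 220 - 38 = 182 bpm
Step 2: Ratio = 182 / 67 = 2.7164
Step 3: VO2max = 15.3 * 2.7164 = 41.56 mL/kg/min

41.56 mL/kg/min


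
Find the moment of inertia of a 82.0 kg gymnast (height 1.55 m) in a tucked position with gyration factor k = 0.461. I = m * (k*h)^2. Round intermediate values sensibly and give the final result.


Radius of gyration = 0.461 * 1.55 = 0.71455 m
I = 82.0 * 0.71455^2
= 82.0 * 0.510582
= 41.868 kg*m^2

41.868 kg*m^2
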